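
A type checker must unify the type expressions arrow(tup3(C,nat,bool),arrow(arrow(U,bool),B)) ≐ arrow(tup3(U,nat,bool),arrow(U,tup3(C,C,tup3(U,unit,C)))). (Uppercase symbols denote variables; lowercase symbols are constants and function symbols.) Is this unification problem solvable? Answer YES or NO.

NO

Decompose arrow/2: tup3(C,nat,bool) ≐ tup3(U,nat,bool),  arrow(arrow(U,bool),B) ≐ arrow(U,tup3(C,C,tup3(U,unit,C))).
Decompose tup3/3: C ≐ U,  nat ≐ nat,  bool ≐ bool.
Bind C := U; substituting into the one remaining equation that mentions C gives: arrow(arrow(U,bool),B) ≐ arrow(U,tup3(U,U,tup3(U,unit,U))).
Delete trivial equation nat ≐ nat.
Delete trivial equation bool ≐ bool.
Decompose arrow/2: arrow(U,bool) ≐ U,  B ≐ tup3(U,U,tup3(U,unit,U)).
Occurs check fails: U occurs in arrow(U,bool); the equation U ≐ arrow(U,bool) has no finite solution.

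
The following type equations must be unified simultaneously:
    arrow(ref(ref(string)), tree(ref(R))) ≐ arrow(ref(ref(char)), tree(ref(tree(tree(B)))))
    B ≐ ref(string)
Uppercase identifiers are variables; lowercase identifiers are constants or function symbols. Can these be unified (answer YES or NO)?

NO

Decompose arrow/2: ref(ref(string)) ≐ ref(ref(char)),  tree(ref(R)) ≐ tree(ref(tree(tree(B)))).
Decompose ref/1: ref(string) ≐ ref(char).
Decompose ref/1: string ≐ char.
Clash: constants string and char differ; no unifier exists.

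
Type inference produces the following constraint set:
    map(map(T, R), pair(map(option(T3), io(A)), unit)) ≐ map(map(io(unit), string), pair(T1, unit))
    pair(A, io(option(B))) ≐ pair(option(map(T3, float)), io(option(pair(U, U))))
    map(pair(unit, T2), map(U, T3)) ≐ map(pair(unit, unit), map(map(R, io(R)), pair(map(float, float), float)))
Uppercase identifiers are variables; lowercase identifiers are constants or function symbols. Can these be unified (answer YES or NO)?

Decompose map/2: map(T, R) ≐ map(io(unit), string),  pair(map(option(T3), io(A)), unit) ≐ pair(T1, unit).
Decompose map/2: T ≐ io(unit),  R ≐ string.
Bind T := io(unit); no other remaining equation mentions T.
Bind R := string; substituting into the one remaining equation that mentions R gives: map(pair(unit, T2), map(U, T3)) ≐ map(pair(unit, unit), map(map(string, io(string)), pair(map(float, float), float))).
Decompose pair/2: map(option(T3), io(A)) ≐ T1,  unit ≐ unit.
Bind T1 := map(option(T3), io(A)); no other remaining equation mentions T1.
Delete trivial equation unit ≐ unit.
Decompose pair/2: A ≐ option(map(T3, float)),  io(option(B)) ≐ io(option(pair(U, U))).
Bind A := option(map(T3, float)); no other remaining equation mentions A. Substituting into the earlier binding gives T1 := map(option(T3), io(option(map(T3, float)))).
Decompose io/1: option(B) ≐ option(pair(U, U)).
Decompose option/1: B ≐ pair(U, U).
Bind B := pair(U, U); no other remaining equation mentions B.
Decompose map/2: pair(unit, T2) ≐ pair(unit, unit),  map(U, T3) ≐ map(map(string, io(string)), pair(map(float, float), float)).
Decompose pair/2: unit ≐ unit,  T2 ≐ unit.
Delete trivial equation unit ≐ unit.
Bind T2 := unit; no other remaining equation mentions T2.
Decompose map/2: U ≐ map(string, io(string)),  T3 ≐ pair(map(float, float), float).
Bind U := map(string, io(string)); no other remaining equation mentions U. Substituting into the earlier binding gives B := pair(map(string, io(string)), map(string, io(string))).
Bind T3 := pair(map(float, float), float). Substituting into the earlier bindings gives T1 := map(option(pair(map(float, float), float)), io(option(map(pair(map(float, float), float), float)))), A := option(map(pair(map(float, float), float), float)).
No equations remain and no clash or occurs-check failure arose, so a unifier exists.

YES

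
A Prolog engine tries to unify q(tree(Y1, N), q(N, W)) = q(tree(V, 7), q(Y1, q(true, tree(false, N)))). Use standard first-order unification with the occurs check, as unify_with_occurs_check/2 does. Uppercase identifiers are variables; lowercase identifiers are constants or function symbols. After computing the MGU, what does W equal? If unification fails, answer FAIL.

q(true, tree(false, 7))

Decompose q/2: tree(Y1, N) = tree(V, 7),  q(N, W) = q(Y1, q(true, tree(false, N))).
Decompose tree/2: Y1 = V,  N = 7.
Bind Y1 := V; substituting into the one remaining equation that mentions Y1 gives: q(N, W) = q(V, q(true, tree(false, N))).
Bind N := 7; substituting into the remaining equation gives: q(7, W) = q(V, q(true, tree(false, 7))).
Decompose q/2: 7 = V,  W = q(true, tree(false, 7)).
Bind V := 7; no other remaining equation mentions V. Substituting into the earlier binding gives Y1 := 7.
Bind W := q(true, tree(false, 7)).
MGU = { Y1 -> 7, N -> 7, V -> 7, W -> q(true, tree(false, 7)) }, so W -> q(true, tree(false, 7)).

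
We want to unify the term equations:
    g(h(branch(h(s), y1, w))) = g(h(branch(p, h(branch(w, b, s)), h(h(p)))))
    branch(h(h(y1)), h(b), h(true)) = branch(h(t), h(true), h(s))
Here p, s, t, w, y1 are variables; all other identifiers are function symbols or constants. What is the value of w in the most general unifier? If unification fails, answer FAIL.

FAIL

Decompose g/1: h(branch(h(s), y1, w)) = h(branch(p, h(branch(w, b, s)), h(h(p)))).
Decompose h/1: branch(h(s), y1, w) = branch(p, h(branch(w, b, s)), h(h(p))).
Decompose branch/3: h(s) = p,  y1 = h(branch(w, b, s)),  w = h(h(p)).
Bind p := h(s); substituting into the one remaining equation that mentions p gives: w = h(h(h(s))).
Bind y1 := h(branch(w, b, s)); substituting into the one remaining equation that mentions y1 gives: branch(h(h(h(branch(w, b, s)))), h(b), h(true)) = branch(h(t), h(true), h(s)).
Bind w := h(h(h(s))); substituting into the remaining equation gives: branch(h(h(h(branch(h(h(h(s))), b, s)))), h(b), h(true)) = branch(h(t), h(true), h(s)). Substituting into the earlier binding gives y1 := h(branch(h(h(h(s))), b, s)).
Decompose branch/3: h(h(h(branch(h(h(h(s))), b, s)))) = h(t),  h(b) = h(true),  h(true) = h(s).
Decompose h/1: h(h(branch(h(h(h(s))), b, s))) = t.
Bind t := h(h(branch(h(h(h(s))), b, s))); no other remaining equation mentions t.
Decompose h/1: b = true.
Clash: constants b and true differ; no unifier exists.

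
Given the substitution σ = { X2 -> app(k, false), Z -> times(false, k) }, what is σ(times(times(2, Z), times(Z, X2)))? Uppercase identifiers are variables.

times(times(2, times(false, k)), times(times(false, k), app(k, false)))

Replace each occurrence of X2 with app(k, false).
Replace each occurrence of Z with times(false, k).
Result: times(times(2, times(false, k)), times(times(false, k), app(k, false))).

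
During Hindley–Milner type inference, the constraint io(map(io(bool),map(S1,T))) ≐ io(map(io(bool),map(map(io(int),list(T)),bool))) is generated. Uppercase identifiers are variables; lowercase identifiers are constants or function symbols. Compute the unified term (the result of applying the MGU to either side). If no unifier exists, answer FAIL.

Decompose io/1: map(io(bool),map(S1,T)) ≐ map(io(bool),map(map(io(int),list(T)),bool)).
Decompose map/2: io(bool) ≐ io(bool),  map(S1,T) ≐ map(map(io(int),list(T)),bool).
Delete trivial equation io(bool) ≐ io(bool).
Decompose map/2: S1 ≐ map(io(int),list(T)),  T ≐ bool.
Bind S1 := map(io(int),list(T)); no other remaining equation mentions S1.
Bind T := bool. Substituting into the earlier binding gives S1 := map(io(int),list(bool)).
Applying the MGU to either side gives io(map(io(bool),map(map(io(int),list(bool)),bool))).

io(map(io(bool),map(map(io(int),list(bool)),bool)))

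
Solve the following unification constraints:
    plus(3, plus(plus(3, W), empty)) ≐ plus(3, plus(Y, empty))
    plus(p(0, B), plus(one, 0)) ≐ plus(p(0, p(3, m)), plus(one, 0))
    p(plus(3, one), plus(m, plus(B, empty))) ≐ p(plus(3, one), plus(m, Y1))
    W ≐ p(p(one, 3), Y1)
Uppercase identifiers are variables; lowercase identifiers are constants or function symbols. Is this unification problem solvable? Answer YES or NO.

YES

Decompose plus/2: 3 ≐ 3,  plus(plus(3, W), empty) ≐ plus(Y, empty).
Delete trivial equation 3 ≐ 3.
Decompose plus/2: plus(3, W) ≐ Y,  empty ≐ empty.
Bind Y := plus(3, W); no other remaining equation mentions Y.
Delete trivial equation empty ≐ empty.
Decompose plus/2: p(0, B) ≐ p(0, p(3, m)),  plus(one, 0) ≐ plus(one, 0).
Decompose p/2: 0 ≐ 0,  B ≐ p(3, m).
Delete trivial equation 0 ≐ 0.
Bind B := p(3, m); substituting into the one remaining equation that mentions B gives: p(plus(3, one), plus(m, plus(p(3, m), empty))) ≐ p(plus(3, one), plus(m, Y1)).
Delete trivial equation plus(one, 0) ≐ plus(one, 0).
Decompose p/2: plus(3, one) ≐ plus(3, one),  plus(m, plus(p(3, m), empty)) ≐ plus(m, Y1).
Delete trivial equation plus(3, one) ≐ plus(3, one).
Decompose plus/2: m ≐ m,  plus(p(3, m), empty) ≐ Y1.
Delete trivial equation m ≐ m.
Bind Y1 := plus(p(3, m), empty); substituting into the remaining equation gives: W ≐ p(p(one, 3), plus(p(3, m), empty)).
Bind W := p(p(one, 3), plus(p(3, m), empty)). Substituting into the earlier binding gives Y := plus(3, p(p(one, 3), plus(p(3, m), empty))).
No equations remain and no clash or occurs-check failure arose, so a unifier exists.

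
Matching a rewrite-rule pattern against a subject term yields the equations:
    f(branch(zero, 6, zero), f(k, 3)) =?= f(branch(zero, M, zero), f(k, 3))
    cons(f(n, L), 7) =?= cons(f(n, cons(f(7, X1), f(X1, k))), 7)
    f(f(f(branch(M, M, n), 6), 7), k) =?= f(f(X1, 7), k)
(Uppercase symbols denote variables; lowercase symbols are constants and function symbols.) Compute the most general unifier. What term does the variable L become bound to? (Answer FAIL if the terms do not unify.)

Decompose f/2: branch(zero, 6, zero) =?= branch(zero, M, zero),  f(k, 3) =?= f(k, 3).
Decompose branch/3: zero =?= zero,  6 =?= M,  zero =?= zero.
Delete trivial equation zero =?= zero.
Bind M := 6; substituting into the one remaining equation that mentions M gives: f(f(f(branch(6, 6, n), 6), 7), k) =?= f(f(X1, 7), k).
Delete trivial equation zero =?= zero.
Delete trivial equation f(k, 3) =?= f(k, 3).
Decompose cons/2: f(n, L) =?= f(n, cons(f(7, X1), f(X1, k))),  7 =?= 7.
Decompose f/2: n =?= n,  L =?= cons(f(7, X1), f(X1, k)).
Delete trivial equation n =?= n.
Bind L := cons(f(7, X1), f(X1, k)); no other remaining equation mentions L.
Delete trivial equation 7 =?= 7.
Decompose f/2: f(f(branch(6, 6, n), 6), 7) =?= f(X1, 7),  k =?= k.
Decompose f/2: f(branch(6, 6, n), 6) =?= X1,  7 =?= 7.
Bind X1 := f(branch(6, 6, n), 6); no other remaining equation mentions X1. Substituting into the earlier binding gives L := cons(f(7, f(branch(6, 6, n), 6)), f(f(branch(6, 6, n), 6), k)).
Delete trivial equation 7 =?= 7.
Delete trivial equation k =?= k.
MGU = { M := 6, L := cons(f(7, f(branch(6, 6, n), 6)), f(f(branch(6, 6, n), 6), k)), X1 := f(branch(6, 6, n), 6) }, so L := cons(f(7, f(branch(6, 6, n), 6)), f(f(branch(6, 6, n), 6), k)).

cons(f(7, f(branch(6, 6, n), 6)), f(f(branch(6, 6, n), 6), k))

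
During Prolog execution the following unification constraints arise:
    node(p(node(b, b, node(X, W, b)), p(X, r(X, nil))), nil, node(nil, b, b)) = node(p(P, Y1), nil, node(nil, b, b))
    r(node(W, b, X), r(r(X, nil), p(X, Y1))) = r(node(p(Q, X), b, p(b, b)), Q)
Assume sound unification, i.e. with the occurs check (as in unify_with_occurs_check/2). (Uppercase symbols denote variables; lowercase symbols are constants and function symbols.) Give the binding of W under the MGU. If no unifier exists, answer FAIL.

Decompose node/3: p(node(b, b, node(X, W, b)), p(X, r(X, nil))) = p(P, Y1),  nil = nil,  node(nil, b, b) = node(nil, b, b).
Decompose p/2: node(b, b, node(X, W, b)) = P,  p(X, r(X, nil)) = Y1.
Bind P := node(b, b, node(X, W, b)); no other remaining equation mentions P.
Bind Y1 := p(X, r(X, nil)); substituting into the one remaining equation that mentions Y1 gives: r(node(W, b, X), r(r(X, nil), p(X, p(X, r(X, nil))))) = r(node(p(Q, X), b, p(b, b)), Q).
Delete trivial equation nil = nil.
Delete trivial equation node(nil, b, b) = node(nil, b, b).
Decompose r/2: node(W, b, X) = node(p(Q, X), b, p(b, b)),  r(r(X, nil), p(X, p(X, r(X, nil)))) = Q.
Decompose node/3: W = p(Q, X),  b = b,  X = p(b, b).
Bind W := p(Q, X); no other remaining equation mentions W. Substituting into the earlier binding gives P := node(b, b, node(X, p(Q, X), b)).
Delete trivial equation b = b.
Bind X := p(b, b); substituting into the remaining equation gives: r(r(p(b, b), nil), p(p(b, b), p(p(b, b), r(p(b, b), nil)))) = Q. Substituting into the earlier bindings gives P := node(b, b, node(p(b, b), p(Q, p(b, b)), b)), Y1 := p(p(b, b), r(p(b, b), nil)), W := p(Q, p(b, b)).
Bind Q := r(r(p(b, b), nil), p(p(b, b), p(p(b, b), r(p(b, b), nil)))). Substituting into the earlier bindings gives P := node(b, b, node(p(b, b), p(r(r(p(b, b), nil), p(p(b, b), p(p(b, b), r(p(b, b), nil)))), p(b, b)), b)), W := p(r(r(p(b, b), nil), p(p(b, b), p(p(b, b), r(p(b, b), nil)))), p(b, b)).
MGU = { P ↦ node(b, b, node(p(b, b), p(r(r(p(b, b), nil), p(p(b, b), p(p(b, b), r(p(b, b), nil)))), p(b, b)), b)), Y1 ↦ p(p(b, b), r(p(b, b), nil)), W ↦ p(r(r(p(b, b), nil), p(p(b, b), p(p(b, b), r(p(b, b), nil)))), p(b, b)), X ↦ p(b, b), Q ↦ r(r(p(b, b), nil), p(p(b, b), p(p(b, b), r(p(b, b), nil)))) }, so W ↦ p(r(r(p(b, b), nil), p(p(b, b), p(p(b, b), r(p(b, b), nil)))), p(b, b)).

p(r(r(p(b, b), nil), p(p(b, b), p(p(b, b), r(p(b, b), nil)))), p(b, b))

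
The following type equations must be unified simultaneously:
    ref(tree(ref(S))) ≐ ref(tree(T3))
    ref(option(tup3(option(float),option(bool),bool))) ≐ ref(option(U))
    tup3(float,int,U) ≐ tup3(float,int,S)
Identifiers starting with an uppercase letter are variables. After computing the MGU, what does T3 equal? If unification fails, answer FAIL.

ref(tup3(option(float),option(bool),bool))

Decompose ref/1: tree(ref(S)) ≐ tree(T3).
Decompose tree/1: ref(S) ≐ T3.
Bind T3 := ref(S); no other remaining equation mentions T3.
Decompose ref/1: option(tup3(option(float),option(bool),bool)) ≐ option(U).
Decompose option/1: tup3(option(float),option(bool),bool) ≐ U.
Bind U := tup3(option(float),option(bool),bool); substituting into the remaining equation gives: tup3(float,int,tup3(option(float),option(bool),bool)) ≐ tup3(float,int,S).
Decompose tup3/3: float ≐ float,  int ≐ int,  tup3(option(float),option(bool),bool) ≐ S.
Delete trivial equation float ≐ float.
Delete trivial equation int ≐ int.
Bind S := tup3(option(float),option(bool),bool). Substituting into the earlier binding gives T3 := ref(tup3(option(float),option(bool),bool)).
MGU = { T3 -> ref(tup3(option(float),option(bool),bool)), U -> tup3(option(float),option(bool),bool), S -> tup3(option(float),option(bool),bool) }, so T3 -> ref(tup3(option(float),option(bool),bool)).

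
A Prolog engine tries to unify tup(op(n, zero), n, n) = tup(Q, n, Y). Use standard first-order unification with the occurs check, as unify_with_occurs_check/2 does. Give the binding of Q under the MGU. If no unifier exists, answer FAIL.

op(n, zero)

Decompose tup/3: op(n, zero) = Q,  n = n,  n = Y.
Bind Q := op(n, zero); no other remaining equation mentions Q.
Delete trivial equation n = n.
Bind Y := n.
MGU = { Q -> op(n, zero), Y -> n }, so Q -> op(n, zero).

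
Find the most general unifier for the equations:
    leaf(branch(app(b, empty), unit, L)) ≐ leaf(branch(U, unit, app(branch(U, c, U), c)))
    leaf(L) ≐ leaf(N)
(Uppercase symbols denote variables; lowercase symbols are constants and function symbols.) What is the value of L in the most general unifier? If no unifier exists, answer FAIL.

Decompose leaf/1: branch(app(b, empty), unit, L) ≐ branch(U, unit, app(branch(U, c, U), c)).
Decompose branch/3: app(b, empty) ≐ U,  unit ≐ unit,  L ≐ app(branch(U, c, U), c).
Bind U := app(b, empty); substituting into the one remaining equation that mentions U gives: L ≐ app(branch(app(b, empty), c, app(b, empty)), c).
Delete trivial equation unit ≐ unit.
Bind L := app(branch(app(b, empty), c, app(b, empty)), c); substituting into the remaining equation gives: leaf(app(branch(app(b, empty), c, app(b, empty)), c)) ≐ leaf(N).
Decompose leaf/1: app(branch(app(b, empty), c, app(b, empty)), c) ≐ N.
Bind N := app(branch(app(b, empty), c, app(b, empty)), c).
MGU = { U := app(b, empty), L := app(branch(app(b, empty), c, app(b, empty)), c), N := app(branch(app(b, empty), c, app(b, empty)), c) }, so L := app(branch(app(b, empty), c, app(b, empty)), c).

app(branch(app(b, empty), c, app(b, empty)), c)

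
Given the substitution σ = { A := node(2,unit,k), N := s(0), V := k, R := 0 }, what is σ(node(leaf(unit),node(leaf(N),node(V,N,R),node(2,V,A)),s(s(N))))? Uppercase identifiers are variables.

node(leaf(unit),node(leaf(s(0)),node(k,s(0),0),node(2,k,node(2,unit,k))),s(s(s(0))))

Replace each occurrence of A with node(2,unit,k).
Replace each occurrence of N with s(0).
Replace each occurrence of V with k.
Replace each occurrence of R with 0.
Result: node(leaf(unit),node(leaf(s(0)),node(k,s(0),0),node(2,k,node(2,unit,k))),s(s(s(0)))).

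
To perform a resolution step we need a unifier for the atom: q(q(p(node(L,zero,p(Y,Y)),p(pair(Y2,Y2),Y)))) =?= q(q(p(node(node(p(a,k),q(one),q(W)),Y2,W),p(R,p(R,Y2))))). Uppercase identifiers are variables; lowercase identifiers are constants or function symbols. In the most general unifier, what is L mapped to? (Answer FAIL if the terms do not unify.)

Decompose q/1: q(p(node(L,zero,p(Y,Y)),p(pair(Y2,Y2),Y))) =?= q(p(node(node(p(a,k),q(one),q(W)),Y2,W),p(R,p(R,Y2)))).
Decompose q/1: p(node(L,zero,p(Y,Y)),p(pair(Y2,Y2),Y)) =?= p(node(node(p(a,k),q(one),q(W)),Y2,W),p(R,p(R,Y2))).
Decompose p/2: node(L,zero,p(Y,Y)) =?= node(node(p(a,k),q(one),q(W)),Y2,W),  p(pair(Y2,Y2),Y) =?= p(R,p(R,Y2)).
Decompose node/3: L =?= node(p(a,k),q(one),q(W)),  zero =?= Y2,  p(Y,Y) =?= W.
Bind L := node(p(a,k),q(one),q(W)); no other remaining equation mentions L.
Bind Y2 := zero; substituting into the one remaining equation that mentions Y2 gives: p(pair(zero,zero),Y) =?= p(R,p(R,zero)).
Bind W := p(Y,Y); no other remaining equation mentions W. Substituting into the earlier binding gives L := node(p(a,k),q(one),q(p(Y,Y))).
Decompose p/2: pair(zero,zero) =?= R,  Y =?= p(R,zero).
Bind R := pair(zero,zero); substituting into the remaining equation gives: Y =?= p(pair(zero,zero),zero).
Bind Y := p(pair(zero,zero),zero). Substituting into the earlier bindings gives L := node(p(a,k),q(one),q(p(p(pair(zero,zero),zero),p(pair(zero,zero),zero)))), W := p(p(pair(zero,zero),zero),p(pair(zero,zero),zero)).
MGU = { L ↦ node(p(a,k),q(one),q(p(p(pair(zero,zero),zero),p(pair(zero,zero),zero)))), Y2 ↦ zero, W ↦ p(p(pair(zero,zero),zero),p(pair(zero,zero),zero)), R ↦ pair(zero,zero), Y ↦ p(pair(zero,zero),zero) }, so L ↦ node(p(a,k),q(one),q(p(p(pair(zero,zero),zero),p(pair(zero,zero),zero)))).

node(p(a,k),q(one),q(p(p(pair(zero,zero),zero),p(pair(zero,zero),zero))))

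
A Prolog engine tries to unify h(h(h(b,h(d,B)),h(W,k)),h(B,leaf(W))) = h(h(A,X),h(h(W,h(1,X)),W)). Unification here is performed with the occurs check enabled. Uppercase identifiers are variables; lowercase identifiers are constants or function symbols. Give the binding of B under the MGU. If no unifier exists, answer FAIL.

FAIL

Decompose h/2: h(h(b,h(d,B)),h(W,k)) = h(A,X),  h(B,leaf(W)) = h(h(W,h(1,X)),W).
Decompose h/2: h(b,h(d,B)) = A,  h(W,k) = X.
Bind A := h(b,h(d,B)); no other remaining equation mentions A.
Bind X := h(W,k); substituting into the remaining equation gives: h(B,leaf(W)) = h(h(W,h(1,h(W,k))),W).
Decompose h/2: B = h(W,h(1,h(W,k))),  leaf(W) = W.
Bind B := h(W,h(1,h(W,k))); no other remaining equation mentions B. Substituting into the earlier binding gives A := h(b,h(d,h(W,h(1,h(W,k))))).
Occurs check fails: W occurs in leaf(W); the equation W = leaf(W) has no finite solution.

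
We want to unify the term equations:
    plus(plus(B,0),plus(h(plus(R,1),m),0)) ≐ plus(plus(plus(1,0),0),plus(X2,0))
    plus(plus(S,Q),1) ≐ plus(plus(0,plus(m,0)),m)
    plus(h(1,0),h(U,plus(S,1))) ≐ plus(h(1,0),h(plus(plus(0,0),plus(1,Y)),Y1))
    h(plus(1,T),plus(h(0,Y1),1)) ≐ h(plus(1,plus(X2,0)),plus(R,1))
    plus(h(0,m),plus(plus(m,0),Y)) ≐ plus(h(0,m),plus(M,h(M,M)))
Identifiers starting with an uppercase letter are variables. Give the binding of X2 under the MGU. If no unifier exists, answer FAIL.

FAIL

Decompose plus/2: plus(B,0) ≐ plus(plus(1,0),0),  plus(h(plus(R,1),m),0) ≐ plus(X2,0).
Decompose plus/2: B ≐ plus(1,0),  0 ≐ 0.
Bind B := plus(1,0); no other remaining equation mentions B.
Delete trivial equation 0 ≐ 0.
Decompose plus/2: h(plus(R,1),m) ≐ X2,  0 ≐ 0.
Bind X2 := h(plus(R,1),m); substituting into the one remaining equation that mentions X2 gives: h(plus(1,T),plus(h(0,Y1),1)) ≐ h(plus(1,plus(h(plus(R,1),m),0)),plus(R,1)).
Delete trivial equation 0 ≐ 0.
Decompose plus/2: plus(S,Q) ≐ plus(0,plus(m,0)),  1 ≐ m.
Decompose plus/2: S ≐ 0,  Q ≐ plus(m,0).
Bind S := 0; substituting into the one remaining equation that mentions S gives: plus(h(1,0),h(U,plus(0,1))) ≐ plus(h(1,0),h(plus(plus(0,0),plus(1,Y)),Y1)).
Bind Q := plus(m,0); no other remaining equation mentions Q.
Clash: constants 1 and m differ; no unifier exists.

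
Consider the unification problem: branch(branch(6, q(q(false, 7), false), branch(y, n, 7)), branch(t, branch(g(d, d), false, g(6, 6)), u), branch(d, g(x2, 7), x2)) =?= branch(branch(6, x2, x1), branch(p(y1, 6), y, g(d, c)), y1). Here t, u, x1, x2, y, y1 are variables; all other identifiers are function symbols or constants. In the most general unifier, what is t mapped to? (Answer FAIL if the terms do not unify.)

p(branch(d, g(q(q(false, 7), false), 7), q(q(false, 7), false)), 6)

Decompose branch/3: branch(6, q(q(false, 7), false), branch(y, n, 7)) =?= branch(6, x2, x1),  branch(t, branch(g(d, d), false, g(6, 6)), u) =?= branch(p(y1, 6), y, g(d, c)),  branch(d, g(x2, 7), x2) =?= y1.
Decompose branch/3: 6 =?= 6,  q(q(false, 7), false) =?= x2,  branch(y, n, 7) =?= x1.
Delete trivial equation 6 =?= 6.
Bind x2 := q(q(false, 7), false); substituting into the one remaining equation that mentions x2 gives: branch(d, g(q(q(false, 7), false), 7), q(q(false, 7), false)) =?= y1.
Bind x1 := branch(y, n, 7); no other remaining equation mentions x1.
Decompose branch/3: t =?= p(y1, 6),  branch(g(d, d), false, g(6, 6)) =?= y,  u =?= g(d, c).
Bind t := p(y1, 6); no other remaining equation mentions t.
Bind y := branch(g(d, d), false, g(6, 6)); no other remaining equation mentions y. Substituting into the earlier binding gives x1 := branch(branch(g(d, d), false, g(6, 6)), n, 7).
Bind u := g(d, c); no other remaining equation mentions u.
Bind y1 := branch(d, g(q(q(false, 7), false), 7), q(q(false, 7), false)). Substituting into the earlier binding gives t := p(branch(d, g(q(q(false, 7), false), 7), q(q(false, 7), false)), 6).
MGU = { x2 -> q(q(false, 7), false), x1 -> branch(branch(g(d, d), false, g(6, 6)), n, 7), t -> p(branch(d, g(q(q(false, 7), false), 7), q(q(false, 7), false)), 6), y -> branch(g(d, d), false, g(6, 6)), u -> g(d, c), y1 -> branch(d, g(q(q(false, 7), false), 7), q(q(false, 7), false)) }, so t -> p(branch(d, g(q(q(false, 7), false), 7), q(q(false, 7), false)), 6).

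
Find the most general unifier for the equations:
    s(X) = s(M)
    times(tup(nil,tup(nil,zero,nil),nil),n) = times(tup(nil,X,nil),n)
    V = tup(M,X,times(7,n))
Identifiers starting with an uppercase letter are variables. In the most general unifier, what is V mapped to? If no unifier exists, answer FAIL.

Decompose s/1: X = M.
Bind X := M; substituting into the remaining equations gives: times(tup(nil,tup(nil,zero,nil),nil),n) = times(tup(nil,M,nil),n),  V = tup(M,M,times(7,n)).
Decompose times/2: tup(nil,tup(nil,zero,nil),nil) = tup(nil,M,nil),  n = n.
Decompose tup/3: nil = nil,  tup(nil,zero,nil) = M,  nil = nil.
Delete trivial equation nil = nil.
Bind M := tup(nil,zero,nil); substituting into the one remaining equation that mentions M gives: V = tup(tup(nil,zero,nil),tup(nil,zero,nil),times(7,n)). Substituting into the earlier binding gives X := tup(nil,zero,nil).
Delete trivial equation nil = nil.
Delete trivial equation n = n.
Bind V := tup(tup(nil,zero,nil),tup(nil,zero,nil),times(7,n)).
MGU = { X -> tup(nil,zero,nil), M -> tup(nil,zero,nil), V -> tup(tup(nil,zero,nil),tup(nil,zero,nil),times(7,n)) }, so V -> tup(tup(nil,zero,nil),tup(nil,zero,nil),times(7,n)).

tup(tup(nil,zero,nil),tup(nil,zero,nil),times(7,n))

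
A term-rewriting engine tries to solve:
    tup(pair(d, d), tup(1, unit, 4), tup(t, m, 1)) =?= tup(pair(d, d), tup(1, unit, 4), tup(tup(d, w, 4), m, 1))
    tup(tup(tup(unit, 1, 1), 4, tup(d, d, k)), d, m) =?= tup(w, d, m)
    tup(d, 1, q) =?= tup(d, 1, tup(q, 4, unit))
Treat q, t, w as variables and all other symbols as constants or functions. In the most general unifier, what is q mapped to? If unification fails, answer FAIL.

FAIL

Decompose tup/3: pair(d, d) =?= pair(d, d),  tup(1, unit, 4) =?= tup(1, unit, 4),  tup(t, m, 1) =?= tup(tup(d, w, 4), m, 1).
Delete trivial equation pair(d, d) =?= pair(d, d).
Delete trivial equation tup(1, unit, 4) =?= tup(1, unit, 4).
Decompose tup/3: t =?= tup(d, w, 4),  m =?= m,  1 =?= 1.
Bind t := tup(d, w, 4); no other remaining equation mentions t.
Delete trivial equation m =?= m.
Delete trivial equation 1 =?= 1.
Decompose tup/3: tup(tup(unit, 1, 1), 4, tup(d, d, k)) =?= w,  d =?= d,  m =?= m.
Bind w := tup(tup(unit, 1, 1), 4, tup(d, d, k)); no other remaining equation mentions w. Substituting into the earlier binding gives t := tup(d, tup(tup(unit, 1, 1), 4, tup(d, d, k)), 4).
Delete trivial equation d =?= d.
Delete trivial equation m =?= m.
Decompose tup/3: d =?= d,  1 =?= 1,  q =?= tup(q, 4, unit).
Delete trivial equation d =?= d.
Delete trivial equation 1 =?= 1.
Occurs check fails: q occurs in tup(q, 4, unit); the equation q =?= tup(q, 4, unit) has no finite solution.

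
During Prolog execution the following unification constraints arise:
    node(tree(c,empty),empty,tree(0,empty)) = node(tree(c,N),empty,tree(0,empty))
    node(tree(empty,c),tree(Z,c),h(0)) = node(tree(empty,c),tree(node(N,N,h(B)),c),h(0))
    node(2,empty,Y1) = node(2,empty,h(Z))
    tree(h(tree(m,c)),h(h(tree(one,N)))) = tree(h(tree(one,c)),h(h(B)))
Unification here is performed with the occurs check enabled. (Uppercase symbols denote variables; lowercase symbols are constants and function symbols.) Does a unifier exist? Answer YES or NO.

Decompose node/3: tree(c,empty) = tree(c,N),  empty = empty,  tree(0,empty) = tree(0,empty).
Decompose tree/2: c = c,  empty = N.
Delete trivial equation c = c.
Bind N := empty; substituting into the 2 remaining equations that mention N gives: node(tree(empty,c),tree(Z,c),h(0)) = node(tree(empty,c),tree(node(empty,empty,h(B)),c),h(0)),  tree(h(tree(m,c)),h(h(tree(one,empty)))) = tree(h(tree(one,c)),h(h(B))).
Delete trivial equation empty = empty.
Delete trivial equation tree(0,empty) = tree(0,empty).
Decompose node/3: tree(empty,c) = tree(empty,c),  tree(Z,c) = tree(node(empty,empty,h(B)),c),  h(0) = h(0).
Delete trivial equation tree(empty,c) = tree(empty,c).
Decompose tree/2: Z = node(empty,empty,h(B)),  c = c.
Bind Z := node(empty,empty,h(B)); substituting into the one remaining equation that mentions Z gives: node(2,empty,Y1) = node(2,empty,h(node(empty,empty,h(B)))).
Delete trivial equation c = c.
Delete trivial equation h(0) = h(0).
Decompose node/3: 2 = 2,  empty = empty,  Y1 = h(node(empty,empty,h(B))).
Delete trivial equation 2 = 2.
Delete trivial equation empty = empty.
Bind Y1 := h(node(empty,empty,h(B))); no other remaining equation mentions Y1.
Decompose tree/2: h(tree(m,c)) = h(tree(one,c)),  h(h(tree(one,empty))) = h(h(B)).
Decompose h/1: tree(m,c) = tree(one,c).
Decompose tree/2: m = one,  c = c.
Clash: constants m and one differ; no unifier exists.

NO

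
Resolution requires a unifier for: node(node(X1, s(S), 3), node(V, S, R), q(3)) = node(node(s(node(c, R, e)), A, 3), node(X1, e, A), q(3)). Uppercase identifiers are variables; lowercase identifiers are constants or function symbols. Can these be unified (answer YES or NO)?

YES

Decompose node/3: node(X1, s(S), 3) = node(s(node(c, R, e)), A, 3),  node(V, S, R) = node(X1, e, A),  q(3) = q(3).
Decompose node/3: X1 = s(node(c, R, e)),  s(S) = A,  3 = 3.
Bind X1 := s(node(c, R, e)); substituting into the one remaining equation that mentions X1 gives: node(V, S, R) = node(s(node(c, R, e)), e, A).
Bind A := s(S); substituting into the one remaining equation that mentions A gives: node(V, S, R) = node(s(node(c, R, e)), e, s(S)).
Delete trivial equation 3 = 3.
Decompose node/3: V = s(node(c, R, e)),  S = e,  R = s(S).
Bind V := s(node(c, R, e)); no other remaining equation mentions V.
Bind S := e; substituting into the one remaining equation that mentions S gives: R = s(e). Substituting into the earlier binding gives A := s(e).
Bind R := s(e); no other remaining equation mentions R. Substituting into the earlier bindings gives X1 := s(node(c, s(e), e)), V := s(node(c, s(e), e)).
Delete trivial equation q(3) = q(3).
No equations remain and no clash or occurs-check failure arose, so a unifier exists.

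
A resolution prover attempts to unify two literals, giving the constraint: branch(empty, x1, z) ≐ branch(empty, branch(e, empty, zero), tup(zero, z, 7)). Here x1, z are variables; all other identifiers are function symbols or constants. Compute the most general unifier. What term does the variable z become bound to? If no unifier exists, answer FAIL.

Decompose branch/3: empty ≐ empty,  x1 ≐ branch(e, empty, zero),  z ≐ tup(zero, z, 7).
Delete trivial equation empty ≐ empty.
Bind x1 := branch(e, empty, zero); no other remaining equation mentions x1.
Occurs check fails: z occurs in tup(zero, z, 7); the equation z ≐ tup(zero, z, 7) has no finite solution.

FAIL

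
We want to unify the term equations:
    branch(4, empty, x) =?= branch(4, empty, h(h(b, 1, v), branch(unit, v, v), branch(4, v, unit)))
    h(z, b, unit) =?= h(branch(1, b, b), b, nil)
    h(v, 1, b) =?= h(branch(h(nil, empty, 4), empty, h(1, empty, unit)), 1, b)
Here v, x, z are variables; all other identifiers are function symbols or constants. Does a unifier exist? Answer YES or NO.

Decompose branch/3: 4 =?= 4,  empty =?= empty,  x =?= h(h(b, 1, v), branch(unit, v, v), branch(4, v, unit)).
Delete trivial equation 4 =?= 4.
Delete trivial equation empty =?= empty.
Bind x := h(h(b, 1, v), branch(unit, v, v), branch(4, v, unit)); no other remaining equation mentions x.
Decompose h/3: z =?= branch(1, b, b),  b =?= b,  unit =?= nil.
Bind z := branch(1, b, b); no other remaining equation mentions z.
Delete trivial equation b =?= b.
Clash: constants unit and nil differ; no unifier exists.

NO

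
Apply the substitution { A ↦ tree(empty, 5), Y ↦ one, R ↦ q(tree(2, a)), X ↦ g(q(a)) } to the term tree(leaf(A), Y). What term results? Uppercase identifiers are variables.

Replace each occurrence of A with tree(empty, 5).
Replace each occurrence of Y with one.
Result: tree(leaf(tree(empty, 5)), one).

tree(leaf(tree(empty, 5)), one)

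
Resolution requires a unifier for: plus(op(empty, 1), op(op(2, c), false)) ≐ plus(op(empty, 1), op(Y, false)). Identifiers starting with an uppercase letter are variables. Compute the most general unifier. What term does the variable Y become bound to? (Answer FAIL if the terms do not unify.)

op(2, c)

Decompose plus/2: op(empty, 1) ≐ op(empty, 1),  op(op(2, c), false) ≐ op(Y, false).
Delete trivial equation op(empty, 1) ≐ op(empty, 1).
Decompose op/2: op(2, c) ≐ Y,  false ≐ false.
Bind Y := op(2, c); no other remaining equation mentions Y.
Delete trivial equation false ≐ false.
MGU = { Y := op(2, c) }, so Y := op(2, c).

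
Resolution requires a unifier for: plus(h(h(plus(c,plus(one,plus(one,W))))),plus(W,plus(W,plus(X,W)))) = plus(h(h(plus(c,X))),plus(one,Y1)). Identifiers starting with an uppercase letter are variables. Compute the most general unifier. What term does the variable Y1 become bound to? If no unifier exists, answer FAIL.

Decompose plus/2: h(h(plus(c,plus(one,plus(one,W))))) = h(h(plus(c,X))),  plus(W,plus(W,plus(X,W))) = plus(one,Y1).
Decompose h/1: h(plus(c,plus(one,plus(one,W)))) = h(plus(c,X)).
Decompose h/1: plus(c,plus(one,plus(one,W))) = plus(c,X).
Decompose plus/2: c = c,  plus(one,plus(one,W)) = X.
Delete trivial equation c = c.
Bind X := plus(one,plus(one,W)); substituting into the remaining equation gives: plus(W,plus(W,plus(plus(one,plus(one,W)),W))) = plus(one,Y1).
Decompose plus/2: W = one,  plus(W,plus(plus(one,plus(one,W)),W)) = Y1.
Bind W := one; substituting into the remaining equation gives: plus(one,plus(plus(one,plus(one,one)),one)) = Y1. Substituting into the earlier binding gives X := plus(one,plus(one,one)).
Bind Y1 := plus(one,plus(plus(one,plus(one,one)),one)).
MGU = { X -> plus(one,plus(one,one)), W -> one, Y1 -> plus(one,plus(plus(one,plus(one,one)),one)) }, so Y1 -> plus(one,plus(plus(one,plus(one,one)),one)).

plus(one,plus(plus(one,plus(one,one)),one))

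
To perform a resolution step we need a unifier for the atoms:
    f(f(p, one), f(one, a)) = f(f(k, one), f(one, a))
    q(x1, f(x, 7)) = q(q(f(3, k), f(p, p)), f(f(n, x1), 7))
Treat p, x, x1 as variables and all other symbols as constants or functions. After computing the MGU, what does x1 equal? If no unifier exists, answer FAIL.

Decompose f/2: f(p, one) = f(k, one),  f(one, a) = f(one, a).
Decompose f/2: p = k,  one = one.
Bind p := k; substituting into the one remaining equation that mentions p gives: q(x1, f(x, 7)) = q(q(f(3, k), f(k, k)), f(f(n, x1), 7)).
Delete trivial equation one = one.
Delete trivial equation f(one, a) = f(one, a).
Decompose q/2: x1 = q(f(3, k), f(k, k)),  f(x, 7) = f(f(n, x1), 7).
Bind x1 := q(f(3, k), f(k, k)); substituting into the remaining equation gives: f(x, 7) = f(f(n, q(f(3, k), f(k, k))), 7).
Decompose f/2: x = f(n, q(f(3, k), f(k, k))),  7 = 7.
Bind x := f(n, q(f(3, k), f(k, k))); no other remaining equation mentions x.
Delete trivial equation 7 = 7.
MGU = { p -> k, x1 -> q(f(3, k), f(k, k)), x -> f(n, q(f(3, k), f(k, k))) }, so x1 -> q(f(3, k), f(k, k)).

q(f(3, k), f(k, k))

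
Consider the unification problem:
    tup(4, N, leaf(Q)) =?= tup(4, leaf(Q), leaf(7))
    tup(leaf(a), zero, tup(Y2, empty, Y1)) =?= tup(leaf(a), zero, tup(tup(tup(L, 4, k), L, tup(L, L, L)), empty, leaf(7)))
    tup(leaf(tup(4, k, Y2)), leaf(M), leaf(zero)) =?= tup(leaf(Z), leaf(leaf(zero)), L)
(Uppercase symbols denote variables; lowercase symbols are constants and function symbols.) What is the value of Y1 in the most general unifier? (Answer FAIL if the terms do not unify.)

Decompose tup/3: 4 =?= 4,  N =?= leaf(Q),  leaf(Q) =?= leaf(7).
Delete trivial equation 4 =?= 4.
Bind N := leaf(Q); no other remaining equation mentions N.
Decompose leaf/1: Q =?= 7.
Bind Q := 7; no other remaining equation mentions Q. Substituting into the earlier binding gives N := leaf(7).
Decompose tup/3: leaf(a) =?= leaf(a),  zero =?= zero,  tup(Y2, empty, Y1) =?= tup(tup(tup(L, 4, k), L, tup(L, L, L)), empty, leaf(7)).
Delete trivial equation leaf(a) =?= leaf(a).
Delete trivial equation zero =?= zero.
Decompose tup/3: Y2 =?= tup(tup(L, 4, k), L, tup(L, L, L)),  empty =?= empty,  Y1 =?= leaf(7).
Bind Y2 := tup(tup(L, 4, k), L, tup(L, L, L)); substituting into the one remaining equation that mentions Y2 gives: tup(leaf(tup(4, k, tup(tup(L, 4, k), L, tup(L, L, L)))), leaf(M), leaf(zero)) =?= tup(leaf(Z), leaf(leaf(zero)), L).
Delete trivial equation empty =?= empty.
Bind Y1 := leaf(7); no other remaining equation mentions Y1.
Decompose tup/3: leaf(tup(4, k, tup(tup(L, 4, k), L, tup(L, L, L)))) =?= leaf(Z),  leaf(M) =?= leaf(leaf(zero)),  leaf(zero) =?= L.
Decompose leaf/1: tup(4, k, tup(tup(L, 4, k), L, tup(L, L, L))) =?= Z.
Bind Z := tup(4, k, tup(tup(L, 4, k), L, tup(L, L, L))); no other remaining equation mentions Z.
Decompose leaf/1: M =?= leaf(zero).
Bind M := leaf(zero); no other remaining equation mentions M.
Bind L := leaf(zero). Substituting into the earlier bindings gives Y2 := tup(tup(leaf(zero), 4, k), leaf(zero), tup(leaf(zero), leaf(zero), leaf(zero))), Z := tup(4, k, tup(tup(leaf(zero), 4, k), leaf(zero), tup(leaf(zero), leaf(zero), leaf(zero)))).
MGU = { N ↦ leaf(7), Q ↦ 7, Y2 ↦ tup(tup(leaf(zero), 4, k), leaf(zero), tup(leaf(zero), leaf(zero), leaf(zero))), Y1 ↦ leaf(7), Z ↦ tup(4, k, tup(tup(leaf(zero), 4, k), leaf(zero), tup(leaf(zero), leaf(zero), leaf(zero)))), M ↦ leaf(zero), L ↦ leaf(zero) }, so Y1 ↦ leaf(7).

leaf(7)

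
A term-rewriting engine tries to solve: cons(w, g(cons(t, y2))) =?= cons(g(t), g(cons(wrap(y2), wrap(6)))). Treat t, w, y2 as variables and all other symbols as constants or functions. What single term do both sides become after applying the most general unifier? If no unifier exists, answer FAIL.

cons(g(wrap(wrap(6))), g(cons(wrap(wrap(6)), wrap(6))))

Decompose cons/2: w =?= g(t),  g(cons(t, y2)) =?= g(cons(wrap(y2), wrap(6))).
Bind w := g(t); no other remaining equation mentions w.
Decompose g/1: cons(t, y2) =?= cons(wrap(y2), wrap(6)).
Decompose cons/2: t =?= wrap(y2),  y2 =?= wrap(6).
Bind t := wrap(y2); no other remaining equation mentions t. Substituting into the earlier binding gives w := g(wrap(y2)).
Bind y2 := wrap(6). Substituting into the earlier bindings gives w := g(wrap(wrap(6))), t := wrap(wrap(6)).
Applying the MGU to either side gives cons(g(wrap(wrap(6))), g(cons(wrap(wrap(6)), wrap(6)))).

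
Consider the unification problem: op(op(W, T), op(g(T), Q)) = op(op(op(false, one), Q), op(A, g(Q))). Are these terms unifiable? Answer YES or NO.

NO

Decompose op/2: op(W, T) = op(op(false, one), Q),  op(g(T), Q) = op(A, g(Q)).
Decompose op/2: W = op(false, one),  T = Q.
Bind W := op(false, one); no other remaining equation mentions W.
Bind T := Q; substituting into the remaining equation gives: op(g(Q), Q) = op(A, g(Q)).
Decompose op/2: g(Q) = A,  Q = g(Q).
Bind A := g(Q); no other remaining equation mentions A.
Occurs check fails: Q occurs in g(Q); the equation Q = g(Q) has no finite solution.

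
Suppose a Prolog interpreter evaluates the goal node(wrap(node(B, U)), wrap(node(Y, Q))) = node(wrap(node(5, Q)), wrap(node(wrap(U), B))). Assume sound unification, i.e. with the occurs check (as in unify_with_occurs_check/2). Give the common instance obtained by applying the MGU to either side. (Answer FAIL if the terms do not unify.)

node(wrap(node(5, 5)), wrap(node(wrap(5), 5)))

Decompose node/2: wrap(node(B, U)) = wrap(node(5, Q)),  wrap(node(Y, Q)) = wrap(node(wrap(U), B)).
Decompose wrap/1: node(B, U) = node(5, Q).
Decompose node/2: B = 5,  U = Q.
Bind B := 5; substituting into the one remaining equation that mentions B gives: wrap(node(Y, Q)) = wrap(node(wrap(U), 5)).
Bind U := Q; substituting into the remaining equation gives: wrap(node(Y, Q)) = wrap(node(wrap(Q), 5)).
Decompose wrap/1: node(Y, Q) = node(wrap(Q), 5).
Decompose node/2: Y = wrap(Q),  Q = 5.
Bind Y := wrap(Q); no other remaining equation mentions Y.
Bind Q := 5. Substituting into the earlier bindings gives U := 5, Y := wrap(5).
Applying the MGU to either side gives node(wrap(node(5, 5)), wrap(node(wrap(5), 5))).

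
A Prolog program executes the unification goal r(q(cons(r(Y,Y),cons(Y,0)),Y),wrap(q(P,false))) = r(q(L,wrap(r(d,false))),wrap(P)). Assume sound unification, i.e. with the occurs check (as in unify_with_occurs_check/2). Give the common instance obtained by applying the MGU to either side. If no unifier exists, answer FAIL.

FAIL

Decompose r/2: q(cons(r(Y,Y),cons(Y,0)),Y) = q(L,wrap(r(d,false))),  wrap(q(P,false)) = wrap(P).
Decompose q/2: cons(r(Y,Y),cons(Y,0)) = L,  Y = wrap(r(d,false)).
Bind L := cons(r(Y,Y),cons(Y,0)); no other remaining equation mentions L.
Bind Y := wrap(r(d,false)); no other remaining equation mentions Y. Substituting into the earlier binding gives L := cons(r(wrap(r(d,false)),wrap(r(d,false))),cons(wrap(r(d,false)),0)).
Decompose wrap/1: q(P,false) = P.
Occurs check fails: P occurs in q(P,false); the equation P = q(P,false) has no finite solution.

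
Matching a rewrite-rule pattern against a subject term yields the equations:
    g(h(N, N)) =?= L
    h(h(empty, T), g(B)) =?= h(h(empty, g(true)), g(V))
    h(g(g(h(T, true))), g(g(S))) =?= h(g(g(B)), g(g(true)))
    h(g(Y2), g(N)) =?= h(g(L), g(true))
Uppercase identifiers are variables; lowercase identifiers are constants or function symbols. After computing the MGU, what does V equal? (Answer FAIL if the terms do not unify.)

h(g(true), true)

Bind L := g(h(N, N)); substituting into the one remaining equation that mentions L gives: h(g(Y2), g(N)) =?= h(g(g(h(N, N))), g(true)).
Decompose h/2: h(empty, T) =?= h(empty, g(true)),  g(B) =?= g(V).
Decompose h/2: empty =?= empty,  T =?= g(true).
Delete trivial equation empty =?= empty.
Bind T := g(true); substituting into the one remaining equation that mentions T gives: h(g(g(h(g(true), true))), g(g(S))) =?= h(g(g(B)), g(g(true))).
Decompose g/1: B =?= V.
Bind B := V; substituting into the one remaining equation that mentions B gives: h(g(g(h(g(true), true))), g(g(S))) =?= h(g(g(V)), g(g(true))).
Decompose h/2: g(g(h(g(true), true))) =?= g(g(V)),  g(g(S)) =?= g(g(true)).
Decompose g/1: g(h(g(true), true)) =?= g(V).
Decompose g/1: h(g(true), true) =?= V.
Bind V := h(g(true), true); no other remaining equation mentions V. Substituting into the earlier binding gives B := h(g(true), true).
Decompose g/1: g(S) =?= g(true).
Decompose g/1: S =?= true.
Bind S := true; no other remaining equation mentions S.
Decompose h/2: g(Y2) =?= g(g(h(N, N))),  g(N) =?= g(true).
Decompose g/1: Y2 =?= g(h(N, N)).
Bind Y2 := g(h(N, N)); no other remaining equation mentions Y2.
Decompose g/1: N =?= true.
Bind N := true. Substituting into the earlier bindings gives L := g(h(true, true)), Y2 := g(h(true, true)).
MGU = { L := g(h(true, true)), T := g(true), B := h(g(true), true), V := h(g(true), true), S := true, Y2 := g(h(true, true)), N := true }, so V := h(g(true), true).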